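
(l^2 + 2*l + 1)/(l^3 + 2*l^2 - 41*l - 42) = (l + 1)/(l^2 + l - 42)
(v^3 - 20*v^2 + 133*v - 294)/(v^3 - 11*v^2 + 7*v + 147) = (v - 6)/(v + 3)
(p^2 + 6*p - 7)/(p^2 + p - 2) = (p + 7)/(p + 2)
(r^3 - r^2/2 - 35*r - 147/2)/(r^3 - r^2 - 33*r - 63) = (r + 7/2)/(r + 3)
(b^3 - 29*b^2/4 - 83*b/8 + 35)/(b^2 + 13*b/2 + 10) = (b^2 - 39*b/4 + 14)/(b + 4)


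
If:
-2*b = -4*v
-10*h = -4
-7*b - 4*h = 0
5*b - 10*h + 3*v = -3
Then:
No Solution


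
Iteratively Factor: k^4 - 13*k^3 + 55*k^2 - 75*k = (k - 5)*(k^3 - 8*k^2 + 15*k) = k*(k - 5)*(k^2 - 8*k + 15) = k*(k - 5)*(k - 3)*(k - 5)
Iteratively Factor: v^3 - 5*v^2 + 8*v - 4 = (v - 1)*(v^2 - 4*v + 4) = (v - 2)*(v - 1)*(v - 2)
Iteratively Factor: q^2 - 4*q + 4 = (q - 2)*(q - 2)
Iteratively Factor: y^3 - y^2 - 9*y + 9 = (y - 3)*(y^2 + 2*y - 3) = (y - 3)*(y + 3)*(y - 1)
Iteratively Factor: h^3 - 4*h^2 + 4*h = (h)*(h^2 - 4*h + 4) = h*(h - 2)*(h - 2)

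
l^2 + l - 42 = (l - 6)*(l + 7)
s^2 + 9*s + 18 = (s + 3)*(s + 6)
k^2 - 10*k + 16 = (k - 8)*(k - 2)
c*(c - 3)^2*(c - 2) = c^4 - 8*c^3 + 21*c^2 - 18*c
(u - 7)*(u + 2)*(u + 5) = u^3 - 39*u - 70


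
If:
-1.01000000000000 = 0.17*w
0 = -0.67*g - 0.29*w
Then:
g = 2.57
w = -5.94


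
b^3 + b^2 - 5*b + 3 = (b - 1)^2*(b + 3)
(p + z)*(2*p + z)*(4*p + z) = 8*p^3 + 14*p^2*z + 7*p*z^2 + z^3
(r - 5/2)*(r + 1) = r^2 - 3*r/2 - 5/2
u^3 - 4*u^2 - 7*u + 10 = (u - 5)*(u - 1)*(u + 2)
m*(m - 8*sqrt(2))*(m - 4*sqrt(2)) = m^3 - 12*sqrt(2)*m^2 + 64*m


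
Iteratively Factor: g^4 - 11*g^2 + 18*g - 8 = (g - 2)*(g^3 + 2*g^2 - 7*g + 4) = (g - 2)*(g + 4)*(g^2 - 2*g + 1) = (g - 2)*(g - 1)*(g + 4)*(g - 1)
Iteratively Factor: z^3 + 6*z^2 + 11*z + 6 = (z + 2)*(z^2 + 4*z + 3) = (z + 2)*(z + 3)*(z + 1)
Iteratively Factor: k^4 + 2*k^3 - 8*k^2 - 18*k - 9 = (k - 3)*(k^3 + 5*k^2 + 7*k + 3) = (k - 3)*(k + 3)*(k^2 + 2*k + 1) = (k - 3)*(k + 1)*(k + 3)*(k + 1)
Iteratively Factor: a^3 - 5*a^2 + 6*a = (a)*(a^2 - 5*a + 6) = a*(a - 3)*(a - 2)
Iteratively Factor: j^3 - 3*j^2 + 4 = (j - 2)*(j^2 - j - 2) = (j - 2)^2*(j + 1)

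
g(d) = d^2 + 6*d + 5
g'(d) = 2*d + 6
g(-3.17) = -3.97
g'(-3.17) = -0.34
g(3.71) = 41.02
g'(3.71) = 13.42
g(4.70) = 55.29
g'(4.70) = 15.40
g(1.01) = 12.08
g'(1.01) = 8.02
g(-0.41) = 2.71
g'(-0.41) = 5.18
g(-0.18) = 3.95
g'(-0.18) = 5.64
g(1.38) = 15.18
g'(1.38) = 8.76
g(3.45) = 37.60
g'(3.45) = 12.90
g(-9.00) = 32.00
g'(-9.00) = -12.00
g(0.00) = 5.00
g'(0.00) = 6.00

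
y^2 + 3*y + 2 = (y + 1)*(y + 2)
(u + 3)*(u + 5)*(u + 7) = u^3 + 15*u^2 + 71*u + 105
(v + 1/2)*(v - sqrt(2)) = v^2 - sqrt(2)*v + v/2 - sqrt(2)/2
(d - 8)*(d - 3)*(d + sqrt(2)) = d^3 - 11*d^2 + sqrt(2)*d^2 - 11*sqrt(2)*d + 24*d + 24*sqrt(2)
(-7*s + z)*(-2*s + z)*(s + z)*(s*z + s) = 14*s^4*z + 14*s^4 + 5*s^3*z^2 + 5*s^3*z - 8*s^2*z^3 - 8*s^2*z^2 + s*z^4 + s*z^3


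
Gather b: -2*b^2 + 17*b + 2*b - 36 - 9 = -2*b^2 + 19*b - 45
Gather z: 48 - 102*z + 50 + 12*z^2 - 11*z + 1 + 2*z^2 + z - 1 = 14*z^2 - 112*z + 98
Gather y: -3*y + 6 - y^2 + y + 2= -y^2 - 2*y + 8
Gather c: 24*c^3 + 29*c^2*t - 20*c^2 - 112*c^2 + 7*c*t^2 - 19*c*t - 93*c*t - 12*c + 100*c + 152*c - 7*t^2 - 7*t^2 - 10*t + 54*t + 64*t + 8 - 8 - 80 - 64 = 24*c^3 + c^2*(29*t - 132) + c*(7*t^2 - 112*t + 240) - 14*t^2 + 108*t - 144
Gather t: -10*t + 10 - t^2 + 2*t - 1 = -t^2 - 8*t + 9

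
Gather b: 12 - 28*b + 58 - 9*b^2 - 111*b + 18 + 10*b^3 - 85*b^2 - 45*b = 10*b^3 - 94*b^2 - 184*b + 88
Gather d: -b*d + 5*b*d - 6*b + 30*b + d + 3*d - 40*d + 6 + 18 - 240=24*b + d*(4*b - 36) - 216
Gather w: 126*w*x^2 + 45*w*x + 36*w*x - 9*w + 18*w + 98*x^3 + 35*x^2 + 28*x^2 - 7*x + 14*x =w*(126*x^2 + 81*x + 9) + 98*x^3 + 63*x^2 + 7*x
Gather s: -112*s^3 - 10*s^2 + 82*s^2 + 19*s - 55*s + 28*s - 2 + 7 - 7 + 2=-112*s^3 + 72*s^2 - 8*s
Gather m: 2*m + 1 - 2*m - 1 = 0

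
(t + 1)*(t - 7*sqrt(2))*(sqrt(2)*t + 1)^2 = 2*t^4 - 12*sqrt(2)*t^3 + 2*t^3 - 27*t^2 - 12*sqrt(2)*t^2 - 27*t - 7*sqrt(2)*t - 7*sqrt(2)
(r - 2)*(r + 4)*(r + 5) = r^3 + 7*r^2 + 2*r - 40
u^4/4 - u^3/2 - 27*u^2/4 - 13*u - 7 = (u/2 + 1)^2*(u - 7)*(u + 1)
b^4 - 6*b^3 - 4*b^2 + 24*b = b*(b - 6)*(b - 2)*(b + 2)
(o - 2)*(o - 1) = o^2 - 3*o + 2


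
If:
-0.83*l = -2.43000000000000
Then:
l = 2.93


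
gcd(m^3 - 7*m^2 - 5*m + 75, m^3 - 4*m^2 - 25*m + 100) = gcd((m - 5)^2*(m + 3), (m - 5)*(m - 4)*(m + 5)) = m - 5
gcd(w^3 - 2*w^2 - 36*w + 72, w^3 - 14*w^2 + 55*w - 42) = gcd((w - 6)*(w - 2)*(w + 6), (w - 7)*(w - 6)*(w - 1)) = w - 6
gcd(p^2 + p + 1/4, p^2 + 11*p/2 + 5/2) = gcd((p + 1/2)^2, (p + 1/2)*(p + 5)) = p + 1/2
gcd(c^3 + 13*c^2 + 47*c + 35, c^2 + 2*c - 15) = c + 5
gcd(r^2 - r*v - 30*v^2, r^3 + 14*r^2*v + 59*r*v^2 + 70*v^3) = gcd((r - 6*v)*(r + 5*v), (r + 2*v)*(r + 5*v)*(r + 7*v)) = r + 5*v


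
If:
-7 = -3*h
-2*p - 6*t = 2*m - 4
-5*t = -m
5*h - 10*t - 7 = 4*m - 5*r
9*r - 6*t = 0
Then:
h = 7/3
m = 7/8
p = 3/5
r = 7/60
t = 7/40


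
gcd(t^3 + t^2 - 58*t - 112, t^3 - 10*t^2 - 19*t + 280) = t - 8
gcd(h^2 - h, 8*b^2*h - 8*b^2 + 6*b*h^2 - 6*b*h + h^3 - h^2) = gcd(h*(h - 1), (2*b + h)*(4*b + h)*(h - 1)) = h - 1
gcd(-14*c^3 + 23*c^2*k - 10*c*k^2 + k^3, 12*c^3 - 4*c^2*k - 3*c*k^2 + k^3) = 2*c - k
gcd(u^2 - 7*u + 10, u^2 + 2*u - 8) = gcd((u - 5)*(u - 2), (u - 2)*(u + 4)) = u - 2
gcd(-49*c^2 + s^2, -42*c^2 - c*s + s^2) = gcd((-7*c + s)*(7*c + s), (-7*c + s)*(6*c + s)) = -7*c + s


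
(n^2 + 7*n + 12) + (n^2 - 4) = 2*n^2 + 7*n + 8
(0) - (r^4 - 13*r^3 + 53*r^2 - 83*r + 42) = -r^4 + 13*r^3 - 53*r^2 + 83*r - 42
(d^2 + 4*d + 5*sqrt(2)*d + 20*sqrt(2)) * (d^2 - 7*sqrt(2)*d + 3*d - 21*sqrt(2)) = d^4 - 2*sqrt(2)*d^3 + 7*d^3 - 58*d^2 - 14*sqrt(2)*d^2 - 490*d - 24*sqrt(2)*d - 840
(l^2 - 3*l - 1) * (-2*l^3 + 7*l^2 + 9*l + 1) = -2*l^5 + 13*l^4 - 10*l^3 - 33*l^2 - 12*l - 1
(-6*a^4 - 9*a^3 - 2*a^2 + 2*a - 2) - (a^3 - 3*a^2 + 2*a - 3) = -6*a^4 - 10*a^3 + a^2 + 1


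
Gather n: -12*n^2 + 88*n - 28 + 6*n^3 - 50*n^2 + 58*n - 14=6*n^3 - 62*n^2 + 146*n - 42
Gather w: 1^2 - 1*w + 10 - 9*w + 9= 20 - 10*w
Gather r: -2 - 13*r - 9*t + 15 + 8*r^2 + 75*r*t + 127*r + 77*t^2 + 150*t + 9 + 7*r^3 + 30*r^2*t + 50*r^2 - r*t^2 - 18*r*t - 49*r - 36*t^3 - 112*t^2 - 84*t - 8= 7*r^3 + r^2*(30*t + 58) + r*(-t^2 + 57*t + 65) - 36*t^3 - 35*t^2 + 57*t + 14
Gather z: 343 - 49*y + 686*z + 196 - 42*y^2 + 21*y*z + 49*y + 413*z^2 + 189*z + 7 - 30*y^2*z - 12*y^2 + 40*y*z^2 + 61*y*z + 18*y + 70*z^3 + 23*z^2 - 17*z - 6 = -54*y^2 + 18*y + 70*z^3 + z^2*(40*y + 436) + z*(-30*y^2 + 82*y + 858) + 540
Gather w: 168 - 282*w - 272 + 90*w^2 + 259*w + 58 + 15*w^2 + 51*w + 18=105*w^2 + 28*w - 28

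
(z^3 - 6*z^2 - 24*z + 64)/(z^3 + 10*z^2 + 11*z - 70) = (z^2 - 4*z - 32)/(z^2 + 12*z + 35)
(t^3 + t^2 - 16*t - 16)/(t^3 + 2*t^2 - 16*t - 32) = (t + 1)/(t + 2)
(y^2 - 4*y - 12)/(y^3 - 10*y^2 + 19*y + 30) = (y + 2)/(y^2 - 4*y - 5)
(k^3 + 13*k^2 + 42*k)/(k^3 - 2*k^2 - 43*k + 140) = k*(k + 6)/(k^2 - 9*k + 20)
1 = 1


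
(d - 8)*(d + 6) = d^2 - 2*d - 48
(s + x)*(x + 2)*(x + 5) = s*x^2 + 7*s*x + 10*s + x^3 + 7*x^2 + 10*x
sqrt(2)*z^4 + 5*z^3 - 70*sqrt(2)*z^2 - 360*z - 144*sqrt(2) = (z - 6*sqrt(2))*(z + 2*sqrt(2))*(z + 6*sqrt(2))*(sqrt(2)*z + 1)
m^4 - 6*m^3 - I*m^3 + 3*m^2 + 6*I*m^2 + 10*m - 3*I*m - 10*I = (m - 5)*(m - 2)*(m + 1)*(m - I)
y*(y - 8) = y^2 - 8*y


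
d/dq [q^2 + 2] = 2*q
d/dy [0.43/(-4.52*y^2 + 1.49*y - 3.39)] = (3.8872*y - 0.6407)/(4.52*y^2 - 1.49*y + 3.39)^2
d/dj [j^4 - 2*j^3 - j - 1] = 4*j^3 - 6*j^2 - 1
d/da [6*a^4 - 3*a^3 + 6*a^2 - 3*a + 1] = 24*a^3 - 9*a^2 + 12*a - 3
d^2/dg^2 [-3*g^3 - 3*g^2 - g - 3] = -18*g - 6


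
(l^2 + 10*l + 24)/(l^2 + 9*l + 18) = (l + 4)/(l + 3)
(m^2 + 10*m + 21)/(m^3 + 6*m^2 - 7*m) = (m + 3)/(m*(m - 1))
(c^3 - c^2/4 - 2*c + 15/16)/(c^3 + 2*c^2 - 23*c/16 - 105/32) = 2*(2*c - 1)/(4*c + 7)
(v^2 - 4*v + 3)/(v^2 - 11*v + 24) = (v - 1)/(v - 8)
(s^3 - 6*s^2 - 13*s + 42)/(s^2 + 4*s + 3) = (s^2 - 9*s + 14)/(s + 1)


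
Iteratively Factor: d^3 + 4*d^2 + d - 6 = (d + 2)*(d^2 + 2*d - 3) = (d + 2)*(d + 3)*(d - 1)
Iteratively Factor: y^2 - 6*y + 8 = (y - 2)*(y - 4)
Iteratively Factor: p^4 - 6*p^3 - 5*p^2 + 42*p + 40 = (p - 4)*(p^3 - 2*p^2 - 13*p - 10) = (p - 5)*(p - 4)*(p^2 + 3*p + 2) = (p - 5)*(p - 4)*(p + 1)*(p + 2)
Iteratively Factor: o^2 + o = (o)*(o + 1)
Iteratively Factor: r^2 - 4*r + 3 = (r - 3)*(r - 1)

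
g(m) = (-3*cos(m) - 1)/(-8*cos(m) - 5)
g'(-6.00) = -0.01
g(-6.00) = 0.31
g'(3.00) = -0.12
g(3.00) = 0.67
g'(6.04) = 0.01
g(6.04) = 0.31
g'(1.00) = -0.07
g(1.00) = 0.28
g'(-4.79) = -0.22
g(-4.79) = 0.22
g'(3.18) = 0.03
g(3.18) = 0.67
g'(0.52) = -0.02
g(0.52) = 0.30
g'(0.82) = -0.05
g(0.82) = 0.29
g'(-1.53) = 0.25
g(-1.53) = 0.21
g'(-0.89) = 0.05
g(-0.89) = 0.29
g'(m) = 3*sin(m)/(-8*cos(m) - 5) - 8*(-3*cos(m) - 1)*sin(m)/(-8*cos(m) - 5)^2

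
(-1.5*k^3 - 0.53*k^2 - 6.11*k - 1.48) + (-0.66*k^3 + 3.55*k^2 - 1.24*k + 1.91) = -2.16*k^3 + 3.02*k^2 - 7.35*k + 0.43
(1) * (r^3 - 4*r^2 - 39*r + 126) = r^3 - 4*r^2 - 39*r + 126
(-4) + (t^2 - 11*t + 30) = t^2 - 11*t + 26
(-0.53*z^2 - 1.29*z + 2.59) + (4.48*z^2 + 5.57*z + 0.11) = 3.95*z^2 + 4.28*z + 2.7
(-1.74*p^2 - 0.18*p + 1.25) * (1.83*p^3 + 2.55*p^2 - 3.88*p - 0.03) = -3.1842*p^5 - 4.7664*p^4 + 8.5797*p^3 + 3.9381*p^2 - 4.8446*p - 0.0375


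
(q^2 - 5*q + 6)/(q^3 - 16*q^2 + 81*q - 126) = (q - 2)/(q^2 - 13*q + 42)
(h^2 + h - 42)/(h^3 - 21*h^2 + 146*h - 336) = (h + 7)/(h^2 - 15*h + 56)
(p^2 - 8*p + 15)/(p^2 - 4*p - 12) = (-p^2 + 8*p - 15)/(-p^2 + 4*p + 12)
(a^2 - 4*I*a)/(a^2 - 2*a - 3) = a*(-a + 4*I)/(-a^2 + 2*a + 3)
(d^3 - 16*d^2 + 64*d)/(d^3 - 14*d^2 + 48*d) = (d - 8)/(d - 6)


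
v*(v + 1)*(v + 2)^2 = v^4 + 5*v^3 + 8*v^2 + 4*v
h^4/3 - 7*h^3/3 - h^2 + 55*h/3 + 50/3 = (h/3 + 1/3)*(h - 5)^2*(h + 2)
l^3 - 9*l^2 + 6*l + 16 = (l - 8)*(l - 2)*(l + 1)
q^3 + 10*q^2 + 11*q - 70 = (q - 2)*(q + 5)*(q + 7)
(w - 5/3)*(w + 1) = w^2 - 2*w/3 - 5/3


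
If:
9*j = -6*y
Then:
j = -2*y/3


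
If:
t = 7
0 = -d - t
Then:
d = -7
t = 7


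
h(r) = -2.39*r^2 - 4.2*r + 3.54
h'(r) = -4.78*r - 4.2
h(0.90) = -2.18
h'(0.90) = -8.50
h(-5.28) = -40.91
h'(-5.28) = 21.04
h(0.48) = 0.97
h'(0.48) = -6.49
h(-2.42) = -0.29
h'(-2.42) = 7.37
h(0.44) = 1.23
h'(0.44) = -6.30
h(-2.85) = -3.90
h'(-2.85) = 9.42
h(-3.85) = -15.72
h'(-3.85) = 14.20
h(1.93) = -13.47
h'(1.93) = -13.43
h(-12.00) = -290.22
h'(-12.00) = 53.16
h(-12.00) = -290.22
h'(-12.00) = 53.16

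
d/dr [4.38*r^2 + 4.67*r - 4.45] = 8.76*r + 4.67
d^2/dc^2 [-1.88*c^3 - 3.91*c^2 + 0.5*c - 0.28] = -11.28*c - 7.82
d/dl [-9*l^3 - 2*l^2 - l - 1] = -27*l^2 - 4*l - 1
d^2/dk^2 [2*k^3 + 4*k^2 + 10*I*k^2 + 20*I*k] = 12*k + 8 + 20*I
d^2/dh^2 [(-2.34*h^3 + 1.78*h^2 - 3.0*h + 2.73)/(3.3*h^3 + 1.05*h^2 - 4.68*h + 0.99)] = (5.6843418860808e-14*h^7 + 54.9846*h^6 - 412.85376*h^5 + 551.06568*h^4 - 109.485972*h^3 - 63.353502*h^2 - 129.054384*h + 89.60139)/(35.937*h^9 + 34.3035*h^8 - 141.98085*h^7 - 63.796275*h^6 + 221.93676*h^5 - 19.470375*h^4 - 121.989402*h^3 + 68.137443*h^2 - 13.760604*h + 0.970299)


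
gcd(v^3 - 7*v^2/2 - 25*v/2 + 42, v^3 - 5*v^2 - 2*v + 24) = v^2 - 7*v + 12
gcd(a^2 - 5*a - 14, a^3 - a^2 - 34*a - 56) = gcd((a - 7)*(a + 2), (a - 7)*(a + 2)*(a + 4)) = a^2 - 5*a - 14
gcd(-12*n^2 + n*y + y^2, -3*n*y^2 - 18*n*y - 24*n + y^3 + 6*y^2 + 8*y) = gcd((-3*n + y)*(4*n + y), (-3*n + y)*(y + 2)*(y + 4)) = -3*n + y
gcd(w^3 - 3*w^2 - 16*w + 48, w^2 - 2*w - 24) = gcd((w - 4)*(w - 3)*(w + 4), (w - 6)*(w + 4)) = w + 4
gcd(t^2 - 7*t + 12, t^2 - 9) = t - 3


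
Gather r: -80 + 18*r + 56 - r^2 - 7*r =-r^2 + 11*r - 24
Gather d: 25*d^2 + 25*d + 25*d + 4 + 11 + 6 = 25*d^2 + 50*d + 21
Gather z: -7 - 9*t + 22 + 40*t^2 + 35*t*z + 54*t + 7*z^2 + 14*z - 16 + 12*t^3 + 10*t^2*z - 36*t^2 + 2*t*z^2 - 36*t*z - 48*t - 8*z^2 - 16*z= 12*t^3 + 4*t^2 - 3*t + z^2*(2*t - 1) + z*(10*t^2 - t - 2) - 1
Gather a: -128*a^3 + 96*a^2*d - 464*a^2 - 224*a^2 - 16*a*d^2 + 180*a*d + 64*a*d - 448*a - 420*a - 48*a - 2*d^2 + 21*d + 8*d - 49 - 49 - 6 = -128*a^3 + a^2*(96*d - 688) + a*(-16*d^2 + 244*d - 916) - 2*d^2 + 29*d - 104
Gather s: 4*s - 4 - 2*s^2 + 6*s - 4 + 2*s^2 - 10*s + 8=0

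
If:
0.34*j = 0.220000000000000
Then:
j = 0.65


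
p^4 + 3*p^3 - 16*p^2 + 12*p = p*(p - 2)*(p - 1)*(p + 6)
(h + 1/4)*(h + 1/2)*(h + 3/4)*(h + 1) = h^4 + 5*h^3/2 + 35*h^2/16 + 25*h/32 + 3/32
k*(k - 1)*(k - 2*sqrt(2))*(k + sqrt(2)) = k^4 - sqrt(2)*k^3 - k^3 - 4*k^2 + sqrt(2)*k^2 + 4*k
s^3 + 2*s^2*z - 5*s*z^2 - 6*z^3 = (s - 2*z)*(s + z)*(s + 3*z)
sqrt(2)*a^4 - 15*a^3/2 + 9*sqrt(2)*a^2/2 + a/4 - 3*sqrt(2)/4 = (a - 3*sqrt(2))*(a - sqrt(2)/2)^2*(sqrt(2)*a + 1/2)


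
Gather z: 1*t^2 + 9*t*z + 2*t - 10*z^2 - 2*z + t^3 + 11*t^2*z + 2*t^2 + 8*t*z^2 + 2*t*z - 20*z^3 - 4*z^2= t^3 + 3*t^2 + 2*t - 20*z^3 + z^2*(8*t - 14) + z*(11*t^2 + 11*t - 2)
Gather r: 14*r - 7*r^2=-7*r^2 + 14*r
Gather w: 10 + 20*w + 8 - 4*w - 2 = 16*w + 16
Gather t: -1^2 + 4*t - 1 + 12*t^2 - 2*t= 12*t^2 + 2*t - 2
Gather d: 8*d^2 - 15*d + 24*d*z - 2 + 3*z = 8*d^2 + d*(24*z - 15) + 3*z - 2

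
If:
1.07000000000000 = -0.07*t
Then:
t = -15.29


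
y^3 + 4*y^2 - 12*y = y*(y - 2)*(y + 6)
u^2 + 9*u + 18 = (u + 3)*(u + 6)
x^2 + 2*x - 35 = (x - 5)*(x + 7)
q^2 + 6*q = q*(q + 6)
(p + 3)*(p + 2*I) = p^2 + 3*p + 2*I*p + 6*I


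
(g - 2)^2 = g^2 - 4*g + 4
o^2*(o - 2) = o^3 - 2*o^2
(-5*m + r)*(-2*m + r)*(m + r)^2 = 10*m^4 + 13*m^3*r - 3*m^2*r^2 - 5*m*r^3 + r^4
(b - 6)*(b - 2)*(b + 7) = b^3 - b^2 - 44*b + 84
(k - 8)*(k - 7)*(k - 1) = k^3 - 16*k^2 + 71*k - 56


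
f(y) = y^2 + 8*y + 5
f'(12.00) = 32.00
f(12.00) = 245.00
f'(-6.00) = -4.00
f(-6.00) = -7.00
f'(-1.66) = 4.68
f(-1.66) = -5.52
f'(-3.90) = 0.20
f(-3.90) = -10.99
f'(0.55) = 9.10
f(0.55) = 9.70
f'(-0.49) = 7.02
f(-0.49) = 1.32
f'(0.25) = 8.50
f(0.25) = 7.06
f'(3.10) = 14.20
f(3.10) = 39.41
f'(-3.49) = 1.02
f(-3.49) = -10.74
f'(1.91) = 11.82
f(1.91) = 23.93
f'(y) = 2*y + 8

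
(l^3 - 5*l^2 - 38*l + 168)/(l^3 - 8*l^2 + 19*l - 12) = (l^2 - l - 42)/(l^2 - 4*l + 3)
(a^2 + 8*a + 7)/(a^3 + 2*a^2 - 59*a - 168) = (a + 1)/(a^2 - 5*a - 24)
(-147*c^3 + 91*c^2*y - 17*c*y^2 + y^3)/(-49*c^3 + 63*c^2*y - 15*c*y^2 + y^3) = (-3*c + y)/(-c + y)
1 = 1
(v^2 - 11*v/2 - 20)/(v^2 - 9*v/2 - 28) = (2*v + 5)/(2*v + 7)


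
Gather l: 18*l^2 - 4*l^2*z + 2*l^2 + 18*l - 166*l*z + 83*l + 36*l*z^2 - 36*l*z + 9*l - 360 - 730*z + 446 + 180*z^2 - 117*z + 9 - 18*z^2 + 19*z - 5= l^2*(20 - 4*z) + l*(36*z^2 - 202*z + 110) + 162*z^2 - 828*z + 90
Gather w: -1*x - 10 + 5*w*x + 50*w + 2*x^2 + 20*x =w*(5*x + 50) + 2*x^2 + 19*x - 10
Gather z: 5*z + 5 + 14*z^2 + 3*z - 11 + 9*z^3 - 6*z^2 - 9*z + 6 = 9*z^3 + 8*z^2 - z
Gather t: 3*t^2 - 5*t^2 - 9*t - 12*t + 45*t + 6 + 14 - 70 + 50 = -2*t^2 + 24*t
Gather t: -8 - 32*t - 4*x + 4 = -32*t - 4*x - 4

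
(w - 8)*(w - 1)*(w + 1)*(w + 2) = w^4 - 6*w^3 - 17*w^2 + 6*w + 16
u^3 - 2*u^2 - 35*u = u*(u - 7)*(u + 5)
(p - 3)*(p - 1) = p^2 - 4*p + 3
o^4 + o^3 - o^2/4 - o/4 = o*(o - 1/2)*(o + 1/2)*(o + 1)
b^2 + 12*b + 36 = (b + 6)^2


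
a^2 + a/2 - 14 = (a - 7/2)*(a + 4)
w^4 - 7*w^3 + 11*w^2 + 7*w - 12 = (w - 4)*(w - 3)*(w - 1)*(w + 1)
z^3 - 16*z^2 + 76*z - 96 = (z - 8)*(z - 6)*(z - 2)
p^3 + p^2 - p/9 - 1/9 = (p - 1/3)*(p + 1/3)*(p + 1)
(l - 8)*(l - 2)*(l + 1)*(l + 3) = l^4 - 6*l^3 - 21*l^2 + 34*l + 48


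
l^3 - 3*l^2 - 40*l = l*(l - 8)*(l + 5)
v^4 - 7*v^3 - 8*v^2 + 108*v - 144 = (v - 6)*(v - 3)*(v - 2)*(v + 4)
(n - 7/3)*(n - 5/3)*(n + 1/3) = n^3 - 11*n^2/3 + 23*n/9 + 35/27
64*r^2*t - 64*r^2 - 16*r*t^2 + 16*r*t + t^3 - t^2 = (-8*r + t)^2*(t - 1)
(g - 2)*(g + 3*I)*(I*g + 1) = I*g^3 - 2*g^2 - 2*I*g^2 + 4*g + 3*I*g - 6*I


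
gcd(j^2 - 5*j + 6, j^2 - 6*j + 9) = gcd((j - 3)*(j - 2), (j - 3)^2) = j - 3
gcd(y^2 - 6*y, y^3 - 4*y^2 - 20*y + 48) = y - 6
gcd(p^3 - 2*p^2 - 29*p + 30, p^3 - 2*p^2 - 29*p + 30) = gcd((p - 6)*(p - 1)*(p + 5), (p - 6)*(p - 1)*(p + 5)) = p^3 - 2*p^2 - 29*p + 30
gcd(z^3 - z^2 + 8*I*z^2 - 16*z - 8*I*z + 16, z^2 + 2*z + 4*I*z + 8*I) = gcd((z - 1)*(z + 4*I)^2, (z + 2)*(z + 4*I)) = z + 4*I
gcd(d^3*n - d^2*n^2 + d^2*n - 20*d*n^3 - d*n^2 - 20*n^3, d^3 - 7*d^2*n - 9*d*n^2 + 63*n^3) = 1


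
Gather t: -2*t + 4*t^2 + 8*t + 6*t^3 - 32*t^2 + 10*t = 6*t^3 - 28*t^2 + 16*t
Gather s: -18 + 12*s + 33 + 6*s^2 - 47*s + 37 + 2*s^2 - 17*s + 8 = 8*s^2 - 52*s + 60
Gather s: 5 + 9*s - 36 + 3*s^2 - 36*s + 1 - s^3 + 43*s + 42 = -s^3 + 3*s^2 + 16*s + 12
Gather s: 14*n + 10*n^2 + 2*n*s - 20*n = 10*n^2 + 2*n*s - 6*n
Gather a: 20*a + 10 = 20*a + 10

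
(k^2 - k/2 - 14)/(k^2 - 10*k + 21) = (k^2 - k/2 - 14)/(k^2 - 10*k + 21)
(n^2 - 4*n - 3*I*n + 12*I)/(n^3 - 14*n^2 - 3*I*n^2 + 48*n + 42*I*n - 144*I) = (n - 4)/(n^2 - 14*n + 48)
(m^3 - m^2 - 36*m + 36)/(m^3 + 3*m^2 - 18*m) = (m^2 - 7*m + 6)/(m*(m - 3))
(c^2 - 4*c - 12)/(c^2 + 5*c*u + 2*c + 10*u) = (c - 6)/(c + 5*u)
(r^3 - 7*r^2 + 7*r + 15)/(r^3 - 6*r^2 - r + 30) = (r + 1)/(r + 2)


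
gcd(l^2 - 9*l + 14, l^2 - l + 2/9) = 1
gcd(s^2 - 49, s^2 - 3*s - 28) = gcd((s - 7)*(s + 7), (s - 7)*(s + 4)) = s - 7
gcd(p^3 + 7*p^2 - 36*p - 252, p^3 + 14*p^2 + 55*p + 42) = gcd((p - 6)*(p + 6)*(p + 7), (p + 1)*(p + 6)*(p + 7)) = p^2 + 13*p + 42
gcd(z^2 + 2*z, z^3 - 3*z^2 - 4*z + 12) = z + 2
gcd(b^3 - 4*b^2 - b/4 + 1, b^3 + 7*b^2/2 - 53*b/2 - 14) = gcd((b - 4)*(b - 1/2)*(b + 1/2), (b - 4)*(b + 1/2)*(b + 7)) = b^2 - 7*b/2 - 2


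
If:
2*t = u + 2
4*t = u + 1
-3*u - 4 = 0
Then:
No Solution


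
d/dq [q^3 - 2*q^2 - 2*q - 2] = 3*q^2 - 4*q - 2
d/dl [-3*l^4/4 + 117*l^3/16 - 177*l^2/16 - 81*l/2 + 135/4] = -3*l^3 + 351*l^2/16 - 177*l/8 - 81/2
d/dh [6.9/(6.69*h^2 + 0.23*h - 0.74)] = (-92.322*h - 1.587)/(6.69*h^2 + 0.23*h - 0.74)^2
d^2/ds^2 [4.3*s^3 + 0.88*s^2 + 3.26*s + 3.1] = 25.8*s + 1.76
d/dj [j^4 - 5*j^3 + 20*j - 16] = 4*j^3 - 15*j^2 + 20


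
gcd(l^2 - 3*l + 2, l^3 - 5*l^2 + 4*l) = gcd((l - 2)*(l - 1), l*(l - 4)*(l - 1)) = l - 1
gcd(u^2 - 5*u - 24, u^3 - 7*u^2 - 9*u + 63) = u + 3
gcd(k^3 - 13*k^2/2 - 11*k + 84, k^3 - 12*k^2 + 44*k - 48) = k^2 - 10*k + 24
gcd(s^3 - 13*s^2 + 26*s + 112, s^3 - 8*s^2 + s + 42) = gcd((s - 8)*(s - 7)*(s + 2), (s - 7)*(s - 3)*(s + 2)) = s^2 - 5*s - 14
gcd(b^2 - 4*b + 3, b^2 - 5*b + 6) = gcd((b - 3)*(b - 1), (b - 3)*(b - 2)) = b - 3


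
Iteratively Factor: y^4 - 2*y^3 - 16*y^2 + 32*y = (y + 4)*(y^3 - 6*y^2 + 8*y) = y*(y + 4)*(y^2 - 6*y + 8) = y*(y - 4)*(y + 4)*(y - 2)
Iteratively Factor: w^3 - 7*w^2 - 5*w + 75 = (w - 5)*(w^2 - 2*w - 15) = (w - 5)*(w + 3)*(w - 5)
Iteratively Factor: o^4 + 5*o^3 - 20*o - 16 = (o + 2)*(o^3 + 3*o^2 - 6*o - 8) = (o - 2)*(o + 2)*(o^2 + 5*o + 4) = (o - 2)*(o + 2)*(o + 4)*(o + 1)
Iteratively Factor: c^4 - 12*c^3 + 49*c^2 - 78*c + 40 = (c - 5)*(c^3 - 7*c^2 + 14*c - 8) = (c - 5)*(c - 2)*(c^2 - 5*c + 4) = (c - 5)*(c - 4)*(c - 2)*(c - 1)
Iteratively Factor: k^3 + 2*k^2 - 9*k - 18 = (k - 3)*(k^2 + 5*k + 6) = (k - 3)*(k + 3)*(k + 2)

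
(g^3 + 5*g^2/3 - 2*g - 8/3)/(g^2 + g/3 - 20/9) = 3*(g^2 + 3*g + 2)/(3*g + 5)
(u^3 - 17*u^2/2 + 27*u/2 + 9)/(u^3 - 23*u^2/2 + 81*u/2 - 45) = (2*u + 1)/(2*u - 5)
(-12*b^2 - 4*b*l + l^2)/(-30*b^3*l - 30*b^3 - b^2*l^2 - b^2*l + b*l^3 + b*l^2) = (2*b + l)/(b*(5*b*l + 5*b + l^2 + l))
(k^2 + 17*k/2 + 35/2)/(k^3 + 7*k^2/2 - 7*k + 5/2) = (2*k + 7)/(2*k^2 - 3*k + 1)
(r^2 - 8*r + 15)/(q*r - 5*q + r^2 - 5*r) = (r - 3)/(q + r)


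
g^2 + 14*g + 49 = (g + 7)^2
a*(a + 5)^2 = a^3 + 10*a^2 + 25*a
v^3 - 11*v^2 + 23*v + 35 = (v - 7)*(v - 5)*(v + 1)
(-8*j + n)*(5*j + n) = -40*j^2 - 3*j*n + n^2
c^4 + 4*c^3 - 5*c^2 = c^2*(c - 1)*(c + 5)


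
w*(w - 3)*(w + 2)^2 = w^4 + w^3 - 8*w^2 - 12*w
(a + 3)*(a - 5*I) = a^2 + 3*a - 5*I*a - 15*I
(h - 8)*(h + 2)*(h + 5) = h^3 - h^2 - 46*h - 80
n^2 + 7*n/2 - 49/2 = (n - 7/2)*(n + 7)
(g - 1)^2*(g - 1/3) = g^3 - 7*g^2/3 + 5*g/3 - 1/3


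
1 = 1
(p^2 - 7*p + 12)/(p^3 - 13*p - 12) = (p - 3)/(p^2 + 4*p + 3)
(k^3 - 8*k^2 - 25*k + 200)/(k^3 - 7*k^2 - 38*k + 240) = (k + 5)/(k + 6)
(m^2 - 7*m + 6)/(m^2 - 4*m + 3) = (m - 6)/(m - 3)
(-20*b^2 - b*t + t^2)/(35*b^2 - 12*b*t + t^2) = (4*b + t)/(-7*b + t)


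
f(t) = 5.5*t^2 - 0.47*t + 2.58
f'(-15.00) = -165.47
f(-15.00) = 1247.13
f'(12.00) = 131.53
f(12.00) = 788.94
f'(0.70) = 7.23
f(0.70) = 4.95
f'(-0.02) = -0.69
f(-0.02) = 2.59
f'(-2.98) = -33.25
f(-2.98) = 52.82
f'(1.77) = 19.00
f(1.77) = 18.98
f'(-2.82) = -31.49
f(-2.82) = 47.64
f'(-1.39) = -15.76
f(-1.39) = 13.86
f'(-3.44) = -38.31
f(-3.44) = 69.28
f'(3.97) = 43.20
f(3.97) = 87.40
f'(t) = 11.0*t - 0.47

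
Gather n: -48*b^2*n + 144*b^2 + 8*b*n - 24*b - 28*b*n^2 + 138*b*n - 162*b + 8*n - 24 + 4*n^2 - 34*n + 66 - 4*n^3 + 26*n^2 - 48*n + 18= 144*b^2 - 186*b - 4*n^3 + n^2*(30 - 28*b) + n*(-48*b^2 + 146*b - 74) + 60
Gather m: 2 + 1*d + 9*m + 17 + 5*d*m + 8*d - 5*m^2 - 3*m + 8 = 9*d - 5*m^2 + m*(5*d + 6) + 27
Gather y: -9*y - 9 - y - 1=-10*y - 10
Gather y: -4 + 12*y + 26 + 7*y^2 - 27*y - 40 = 7*y^2 - 15*y - 18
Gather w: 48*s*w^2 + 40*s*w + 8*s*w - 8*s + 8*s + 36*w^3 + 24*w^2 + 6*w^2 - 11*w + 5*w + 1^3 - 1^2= 36*w^3 + w^2*(48*s + 30) + w*(48*s - 6)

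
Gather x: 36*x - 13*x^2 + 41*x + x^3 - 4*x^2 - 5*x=x^3 - 17*x^2 + 72*x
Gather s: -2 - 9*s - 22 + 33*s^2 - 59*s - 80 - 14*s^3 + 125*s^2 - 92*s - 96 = -14*s^3 + 158*s^2 - 160*s - 200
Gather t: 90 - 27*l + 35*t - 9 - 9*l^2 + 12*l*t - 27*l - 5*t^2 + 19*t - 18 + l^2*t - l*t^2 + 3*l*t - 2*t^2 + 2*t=-9*l^2 - 54*l + t^2*(-l - 7) + t*(l^2 + 15*l + 56) + 63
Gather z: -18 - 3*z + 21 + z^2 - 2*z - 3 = z^2 - 5*z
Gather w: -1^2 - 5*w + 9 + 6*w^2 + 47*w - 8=6*w^2 + 42*w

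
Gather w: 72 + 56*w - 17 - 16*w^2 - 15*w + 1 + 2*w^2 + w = -14*w^2 + 42*w + 56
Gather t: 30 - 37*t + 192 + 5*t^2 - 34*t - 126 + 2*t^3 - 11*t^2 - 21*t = 2*t^3 - 6*t^2 - 92*t + 96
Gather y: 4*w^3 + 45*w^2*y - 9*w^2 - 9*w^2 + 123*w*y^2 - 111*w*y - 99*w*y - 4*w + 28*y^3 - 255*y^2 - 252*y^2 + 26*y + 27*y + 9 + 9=4*w^3 - 18*w^2 - 4*w + 28*y^3 + y^2*(123*w - 507) + y*(45*w^2 - 210*w + 53) + 18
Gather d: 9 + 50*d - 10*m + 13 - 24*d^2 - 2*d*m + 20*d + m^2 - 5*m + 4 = -24*d^2 + d*(70 - 2*m) + m^2 - 15*m + 26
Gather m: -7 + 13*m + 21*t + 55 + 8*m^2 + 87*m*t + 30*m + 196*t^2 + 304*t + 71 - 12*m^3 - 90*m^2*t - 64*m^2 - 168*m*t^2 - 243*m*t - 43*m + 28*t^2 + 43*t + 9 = -12*m^3 + m^2*(-90*t - 56) + m*(-168*t^2 - 156*t) + 224*t^2 + 368*t + 128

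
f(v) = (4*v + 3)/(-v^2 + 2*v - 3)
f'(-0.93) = -0.61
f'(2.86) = 1.07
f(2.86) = -2.64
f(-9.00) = 0.32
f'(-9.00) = 0.02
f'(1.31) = -0.75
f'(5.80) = 0.24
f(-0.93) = 0.13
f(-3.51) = 0.49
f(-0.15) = -0.72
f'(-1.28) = -0.37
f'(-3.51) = 0.02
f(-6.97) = 0.38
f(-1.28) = 0.29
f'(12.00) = 0.04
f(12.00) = -0.41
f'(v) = (2*v - 2)*(4*v + 3)/(-v^2 + 2*v - 3)^2 + 4/(-v^2 + 2*v - 3) = 2*(2*v^2 + 3*v - 9)/(v^4 - 4*v^3 + 10*v^2 - 12*v + 9)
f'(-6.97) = 0.03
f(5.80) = -1.05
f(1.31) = -3.93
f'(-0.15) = -1.70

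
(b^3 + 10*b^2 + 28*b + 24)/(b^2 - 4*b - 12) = (b^2 + 8*b + 12)/(b - 6)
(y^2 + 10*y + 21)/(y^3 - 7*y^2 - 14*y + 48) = (y + 7)/(y^2 - 10*y + 16)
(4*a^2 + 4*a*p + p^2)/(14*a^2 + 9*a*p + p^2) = (2*a + p)/(7*a + p)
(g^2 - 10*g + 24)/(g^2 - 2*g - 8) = (g - 6)/(g + 2)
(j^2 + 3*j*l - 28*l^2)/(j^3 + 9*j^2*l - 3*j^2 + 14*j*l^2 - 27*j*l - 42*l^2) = (j - 4*l)/(j^2 + 2*j*l - 3*j - 6*l)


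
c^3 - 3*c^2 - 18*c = c*(c - 6)*(c + 3)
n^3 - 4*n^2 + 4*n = n*(n - 2)^2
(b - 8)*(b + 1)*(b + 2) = b^3 - 5*b^2 - 22*b - 16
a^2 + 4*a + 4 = (a + 2)^2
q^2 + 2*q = q*(q + 2)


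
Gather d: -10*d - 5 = -10*d - 5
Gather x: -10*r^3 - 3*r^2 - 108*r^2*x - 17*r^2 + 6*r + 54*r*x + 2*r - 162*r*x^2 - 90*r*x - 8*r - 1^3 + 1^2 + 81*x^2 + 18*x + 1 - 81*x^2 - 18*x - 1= -10*r^3 - 20*r^2 - 162*r*x^2 + x*(-108*r^2 - 36*r)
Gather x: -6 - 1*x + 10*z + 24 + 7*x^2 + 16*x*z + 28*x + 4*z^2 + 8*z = 7*x^2 + x*(16*z + 27) + 4*z^2 + 18*z + 18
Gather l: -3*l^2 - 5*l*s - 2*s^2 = -3*l^2 - 5*l*s - 2*s^2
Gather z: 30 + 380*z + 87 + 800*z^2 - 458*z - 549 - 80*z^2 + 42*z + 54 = 720*z^2 - 36*z - 378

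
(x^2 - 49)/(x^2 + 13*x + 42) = (x - 7)/(x + 6)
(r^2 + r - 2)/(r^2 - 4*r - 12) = (r - 1)/(r - 6)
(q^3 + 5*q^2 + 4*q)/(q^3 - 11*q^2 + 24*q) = (q^2 + 5*q + 4)/(q^2 - 11*q + 24)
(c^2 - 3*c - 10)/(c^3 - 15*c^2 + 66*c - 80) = (c + 2)/(c^2 - 10*c + 16)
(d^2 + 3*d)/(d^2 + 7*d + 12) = d/(d + 4)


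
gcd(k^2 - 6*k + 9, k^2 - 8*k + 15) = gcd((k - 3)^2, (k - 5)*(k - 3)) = k - 3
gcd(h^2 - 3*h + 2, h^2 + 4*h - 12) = h - 2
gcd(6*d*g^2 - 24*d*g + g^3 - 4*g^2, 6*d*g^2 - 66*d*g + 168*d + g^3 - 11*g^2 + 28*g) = 6*d*g - 24*d + g^2 - 4*g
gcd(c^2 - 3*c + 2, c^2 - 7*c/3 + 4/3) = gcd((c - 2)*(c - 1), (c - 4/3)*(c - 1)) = c - 1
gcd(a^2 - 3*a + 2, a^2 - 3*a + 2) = a^2 - 3*a + 2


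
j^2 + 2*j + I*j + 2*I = (j + 2)*(j + I)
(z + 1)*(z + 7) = z^2 + 8*z + 7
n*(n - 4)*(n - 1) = n^3 - 5*n^2 + 4*n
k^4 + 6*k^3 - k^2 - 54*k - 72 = (k - 3)*(k + 2)*(k + 3)*(k + 4)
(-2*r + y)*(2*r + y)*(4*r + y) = -16*r^3 - 4*r^2*y + 4*r*y^2 + y^3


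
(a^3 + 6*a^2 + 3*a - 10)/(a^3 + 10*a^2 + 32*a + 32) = (a^2 + 4*a - 5)/(a^2 + 8*a + 16)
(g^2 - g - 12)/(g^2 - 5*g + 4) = (g + 3)/(g - 1)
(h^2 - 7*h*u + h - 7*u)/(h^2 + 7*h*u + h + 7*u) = (h - 7*u)/(h + 7*u)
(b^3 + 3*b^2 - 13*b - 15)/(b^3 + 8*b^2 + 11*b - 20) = (b^2 - 2*b - 3)/(b^2 + 3*b - 4)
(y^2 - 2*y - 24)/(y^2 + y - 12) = (y - 6)/(y - 3)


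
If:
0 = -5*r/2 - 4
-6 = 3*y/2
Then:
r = -8/5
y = -4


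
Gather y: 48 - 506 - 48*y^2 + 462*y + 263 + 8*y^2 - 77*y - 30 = -40*y^2 + 385*y - 225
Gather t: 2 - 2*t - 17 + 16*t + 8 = 14*t - 7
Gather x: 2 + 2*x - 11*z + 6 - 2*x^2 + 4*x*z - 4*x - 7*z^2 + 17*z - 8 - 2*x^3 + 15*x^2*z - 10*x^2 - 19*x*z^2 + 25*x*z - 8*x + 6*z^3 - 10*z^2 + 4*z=-2*x^3 + x^2*(15*z - 12) + x*(-19*z^2 + 29*z - 10) + 6*z^3 - 17*z^2 + 10*z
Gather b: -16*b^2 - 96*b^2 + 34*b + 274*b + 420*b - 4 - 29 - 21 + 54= -112*b^2 + 728*b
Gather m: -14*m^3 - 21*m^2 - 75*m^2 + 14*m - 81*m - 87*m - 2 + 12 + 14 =-14*m^3 - 96*m^2 - 154*m + 24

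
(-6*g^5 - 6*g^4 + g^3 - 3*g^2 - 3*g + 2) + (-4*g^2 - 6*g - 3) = -6*g^5 - 6*g^4 + g^3 - 7*g^2 - 9*g - 1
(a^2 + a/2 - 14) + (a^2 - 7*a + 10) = 2*a^2 - 13*a/2 - 4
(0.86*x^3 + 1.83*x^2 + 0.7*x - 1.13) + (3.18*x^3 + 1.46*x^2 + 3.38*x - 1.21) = 4.04*x^3 + 3.29*x^2 + 4.08*x - 2.34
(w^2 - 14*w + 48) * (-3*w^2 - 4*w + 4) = -3*w^4 + 38*w^3 - 84*w^2 - 248*w + 192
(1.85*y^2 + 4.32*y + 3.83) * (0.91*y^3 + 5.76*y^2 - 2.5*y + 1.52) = 1.6835*y^5 + 14.5872*y^4 + 23.7435*y^3 + 14.0728*y^2 - 3.0086*y + 5.8216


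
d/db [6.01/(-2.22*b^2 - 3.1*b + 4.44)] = (26.6844*b + 18.631)/(2.22*b^2 + 3.1*b - 4.44)^2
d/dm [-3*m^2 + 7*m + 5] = 7 - 6*m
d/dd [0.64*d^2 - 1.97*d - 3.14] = 1.28*d - 1.97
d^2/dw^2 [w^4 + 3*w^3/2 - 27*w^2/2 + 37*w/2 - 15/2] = 12*w^2 + 9*w - 27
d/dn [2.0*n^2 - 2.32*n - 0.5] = 4.0*n - 2.32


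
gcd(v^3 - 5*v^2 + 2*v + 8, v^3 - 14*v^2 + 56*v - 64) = v^2 - 6*v + 8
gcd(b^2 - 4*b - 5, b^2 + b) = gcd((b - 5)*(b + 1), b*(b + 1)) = b + 1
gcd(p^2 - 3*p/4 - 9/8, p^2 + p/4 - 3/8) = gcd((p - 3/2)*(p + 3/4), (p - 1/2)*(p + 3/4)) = p + 3/4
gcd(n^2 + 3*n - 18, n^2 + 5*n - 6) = n + 6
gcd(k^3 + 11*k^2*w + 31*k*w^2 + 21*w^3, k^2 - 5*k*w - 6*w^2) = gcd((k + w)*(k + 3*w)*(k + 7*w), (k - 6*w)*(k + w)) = k + w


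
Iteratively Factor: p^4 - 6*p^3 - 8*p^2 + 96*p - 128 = (p + 4)*(p^3 - 10*p^2 + 32*p - 32) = (p - 4)*(p + 4)*(p^2 - 6*p + 8) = (p - 4)^2*(p + 4)*(p - 2)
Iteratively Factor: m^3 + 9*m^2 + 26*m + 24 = (m + 4)*(m^2 + 5*m + 6) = (m + 3)*(m + 4)*(m + 2)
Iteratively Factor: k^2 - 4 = (k - 2)*(k + 2)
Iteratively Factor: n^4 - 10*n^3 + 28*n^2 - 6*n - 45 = (n - 3)*(n^3 - 7*n^2 + 7*n + 15) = (n - 3)*(n + 1)*(n^2 - 8*n + 15) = (n - 5)*(n - 3)*(n + 1)*(n - 3)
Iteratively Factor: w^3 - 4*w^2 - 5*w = (w - 5)*(w^2 + w) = w*(w - 5)*(w + 1)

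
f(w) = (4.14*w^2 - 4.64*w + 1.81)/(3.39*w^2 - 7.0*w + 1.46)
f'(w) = (7.0 - 6.78*w)*(4.14*w^2 - 4.64*w + 1.81)/(3.39*w^2 - 7.0*w + 1.46)^2 + (8.28*w - 4.64)/(3.39*w^2 - 7.0*w + 1.46) = (-13.2504*w^2 - 0.183*w + 5.8956)/(11.4921*w^4 - 47.46*w^3 + 58.8988*w^2 - 20.44*w + 2.1316)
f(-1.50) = 0.92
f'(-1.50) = -0.06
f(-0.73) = 0.88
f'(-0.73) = -0.01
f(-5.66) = 1.07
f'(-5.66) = -0.02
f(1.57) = -4.03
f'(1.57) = -19.63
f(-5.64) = 1.07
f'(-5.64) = -0.02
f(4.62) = 1.66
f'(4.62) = -0.16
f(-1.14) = 0.90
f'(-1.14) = -0.06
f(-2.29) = 0.97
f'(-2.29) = -0.05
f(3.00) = 2.29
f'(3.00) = -0.95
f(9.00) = 1.39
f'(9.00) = -0.02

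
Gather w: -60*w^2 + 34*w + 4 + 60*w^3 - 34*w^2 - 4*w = 60*w^3 - 94*w^2 + 30*w + 4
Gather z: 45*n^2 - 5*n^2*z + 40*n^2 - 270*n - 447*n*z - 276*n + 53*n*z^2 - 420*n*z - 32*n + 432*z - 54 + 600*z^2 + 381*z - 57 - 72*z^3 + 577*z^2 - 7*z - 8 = 85*n^2 - 578*n - 72*z^3 + z^2*(53*n + 1177) + z*(-5*n^2 - 867*n + 806) - 119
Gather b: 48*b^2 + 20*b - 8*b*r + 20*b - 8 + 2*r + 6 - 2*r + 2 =48*b^2 + b*(40 - 8*r)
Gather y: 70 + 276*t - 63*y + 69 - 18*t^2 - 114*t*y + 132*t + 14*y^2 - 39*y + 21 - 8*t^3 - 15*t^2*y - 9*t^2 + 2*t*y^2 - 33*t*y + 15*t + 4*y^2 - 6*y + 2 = -8*t^3 - 27*t^2 + 423*t + y^2*(2*t + 18) + y*(-15*t^2 - 147*t - 108) + 162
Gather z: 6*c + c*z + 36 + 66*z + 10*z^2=6*c + 10*z^2 + z*(c + 66) + 36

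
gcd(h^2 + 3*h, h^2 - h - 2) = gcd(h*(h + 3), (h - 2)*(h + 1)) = 1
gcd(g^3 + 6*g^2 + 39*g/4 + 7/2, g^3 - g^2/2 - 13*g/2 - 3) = g^2 + 5*g/2 + 1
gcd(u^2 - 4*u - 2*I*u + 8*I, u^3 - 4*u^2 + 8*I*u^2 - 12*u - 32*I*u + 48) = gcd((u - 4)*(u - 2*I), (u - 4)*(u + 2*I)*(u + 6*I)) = u - 4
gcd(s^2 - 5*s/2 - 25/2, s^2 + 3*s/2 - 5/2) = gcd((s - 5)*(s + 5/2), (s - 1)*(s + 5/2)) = s + 5/2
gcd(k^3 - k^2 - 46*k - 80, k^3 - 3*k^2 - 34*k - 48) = k^2 - 6*k - 16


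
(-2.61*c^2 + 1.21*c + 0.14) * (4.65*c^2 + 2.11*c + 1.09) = -12.1365*c^4 + 0.119400000000001*c^3 + 0.3592*c^2 + 1.6143*c + 0.1526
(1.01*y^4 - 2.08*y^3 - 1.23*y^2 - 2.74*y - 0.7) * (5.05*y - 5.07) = 5.1005*y^5 - 15.6247*y^4 + 4.3341*y^3 - 7.6009*y^2 + 10.3568*y + 3.549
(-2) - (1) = -3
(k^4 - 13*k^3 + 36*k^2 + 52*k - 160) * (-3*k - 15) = -3*k^5 + 24*k^4 + 87*k^3 - 696*k^2 - 300*k + 2400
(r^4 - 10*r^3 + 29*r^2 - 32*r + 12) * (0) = 0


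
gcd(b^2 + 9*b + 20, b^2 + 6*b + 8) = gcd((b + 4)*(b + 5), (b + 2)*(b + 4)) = b + 4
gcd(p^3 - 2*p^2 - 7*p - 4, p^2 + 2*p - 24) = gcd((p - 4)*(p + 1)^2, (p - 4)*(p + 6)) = p - 4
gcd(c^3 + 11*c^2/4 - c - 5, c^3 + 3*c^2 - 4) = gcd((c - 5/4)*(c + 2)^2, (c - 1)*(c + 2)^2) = c^2 + 4*c + 4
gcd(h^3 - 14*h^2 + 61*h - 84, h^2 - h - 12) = h - 4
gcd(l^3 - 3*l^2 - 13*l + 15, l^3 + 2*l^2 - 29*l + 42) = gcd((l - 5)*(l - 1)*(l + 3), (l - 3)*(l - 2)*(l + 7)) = 1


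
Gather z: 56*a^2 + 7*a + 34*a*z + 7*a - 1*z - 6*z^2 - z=56*a^2 + 14*a - 6*z^2 + z*(34*a - 2)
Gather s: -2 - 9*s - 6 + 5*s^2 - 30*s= 5*s^2 - 39*s - 8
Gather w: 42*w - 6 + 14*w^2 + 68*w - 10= 14*w^2 + 110*w - 16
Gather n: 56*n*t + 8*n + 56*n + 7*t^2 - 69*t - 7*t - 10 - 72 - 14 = n*(56*t + 64) + 7*t^2 - 76*t - 96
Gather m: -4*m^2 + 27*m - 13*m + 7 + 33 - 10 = -4*m^2 + 14*m + 30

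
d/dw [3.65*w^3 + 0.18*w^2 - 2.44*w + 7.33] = 10.95*w^2 + 0.36*w - 2.44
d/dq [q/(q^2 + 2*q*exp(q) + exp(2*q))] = (-2*q*exp(q) - q + exp(q))/(q^3 + 3*q^2*exp(q) + 3*q*exp(2*q) + exp(3*q))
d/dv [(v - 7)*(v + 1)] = 2*v - 6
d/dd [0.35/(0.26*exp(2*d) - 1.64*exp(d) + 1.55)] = (0.574 - 0.182*exp(d))*exp(d)/(0.26*exp(2*d) - 1.64*exp(d) + 1.55)^2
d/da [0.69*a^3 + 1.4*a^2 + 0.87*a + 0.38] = 2.07*a^2 + 2.8*a + 0.87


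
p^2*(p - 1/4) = p^3 - p^2/4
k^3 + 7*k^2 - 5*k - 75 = (k - 3)*(k + 5)^2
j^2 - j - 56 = (j - 8)*(j + 7)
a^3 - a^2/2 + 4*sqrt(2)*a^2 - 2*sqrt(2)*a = a*(a - 1/2)*(a + 4*sqrt(2))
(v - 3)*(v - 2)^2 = v^3 - 7*v^2 + 16*v - 12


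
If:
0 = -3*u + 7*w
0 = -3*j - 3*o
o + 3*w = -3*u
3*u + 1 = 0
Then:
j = -10/7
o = 10/7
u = -1/3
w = -1/7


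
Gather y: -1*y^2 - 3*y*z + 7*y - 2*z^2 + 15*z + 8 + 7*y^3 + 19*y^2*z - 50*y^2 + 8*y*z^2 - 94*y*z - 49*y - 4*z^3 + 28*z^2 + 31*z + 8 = 7*y^3 + y^2*(19*z - 51) + y*(8*z^2 - 97*z - 42) - 4*z^3 + 26*z^2 + 46*z + 16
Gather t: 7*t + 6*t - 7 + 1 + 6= 13*t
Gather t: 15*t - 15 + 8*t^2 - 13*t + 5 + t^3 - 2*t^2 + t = t^3 + 6*t^2 + 3*t - 10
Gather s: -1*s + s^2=s^2 - s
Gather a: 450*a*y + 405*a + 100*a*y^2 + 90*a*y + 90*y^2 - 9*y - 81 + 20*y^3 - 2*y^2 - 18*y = a*(100*y^2 + 540*y + 405) + 20*y^3 + 88*y^2 - 27*y - 81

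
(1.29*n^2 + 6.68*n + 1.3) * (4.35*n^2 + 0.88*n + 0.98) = 5.6115*n^4 + 30.1932*n^3 + 12.7976*n^2 + 7.6904*n + 1.274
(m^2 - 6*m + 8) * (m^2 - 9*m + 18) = m^4 - 15*m^3 + 80*m^2 - 180*m + 144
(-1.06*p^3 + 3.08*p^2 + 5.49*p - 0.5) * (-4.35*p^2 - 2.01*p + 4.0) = 4.611*p^5 - 11.2674*p^4 - 34.3123*p^3 + 3.4601*p^2 + 22.965*p - 2.0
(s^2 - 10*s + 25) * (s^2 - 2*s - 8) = s^4 - 12*s^3 + 37*s^2 + 30*s - 200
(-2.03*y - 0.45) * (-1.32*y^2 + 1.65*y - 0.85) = 2.6796*y^3 - 2.7555*y^2 + 0.983*y + 0.3825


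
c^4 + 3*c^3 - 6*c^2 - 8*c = c*(c - 2)*(c + 1)*(c + 4)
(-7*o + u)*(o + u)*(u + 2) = -7*o^2*u - 14*o^2 - 6*o*u^2 - 12*o*u + u^3 + 2*u^2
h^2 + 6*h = h*(h + 6)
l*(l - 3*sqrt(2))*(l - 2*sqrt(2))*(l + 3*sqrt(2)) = l^4 - 2*sqrt(2)*l^3 - 18*l^2 + 36*sqrt(2)*l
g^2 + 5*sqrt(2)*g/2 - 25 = (g - 5*sqrt(2)/2)*(g + 5*sqrt(2))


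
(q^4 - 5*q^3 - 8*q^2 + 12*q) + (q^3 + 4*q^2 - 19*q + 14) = q^4 - 4*q^3 - 4*q^2 - 7*q + 14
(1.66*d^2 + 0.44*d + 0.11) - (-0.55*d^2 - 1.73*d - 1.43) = 2.21*d^2 + 2.17*d + 1.54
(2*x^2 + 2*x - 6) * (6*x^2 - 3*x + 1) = 12*x^4 + 6*x^3 - 40*x^2 + 20*x - 6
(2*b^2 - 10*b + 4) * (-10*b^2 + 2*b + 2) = -20*b^4 + 104*b^3 - 56*b^2 - 12*b + 8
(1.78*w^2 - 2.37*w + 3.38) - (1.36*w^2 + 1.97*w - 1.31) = 0.42*w^2 - 4.34*w + 4.69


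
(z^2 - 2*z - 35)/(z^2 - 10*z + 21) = (z + 5)/(z - 3)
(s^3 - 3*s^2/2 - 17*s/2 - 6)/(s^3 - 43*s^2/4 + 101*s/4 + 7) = 2*(2*s^2 + 5*s + 3)/(4*s^2 - 27*s - 7)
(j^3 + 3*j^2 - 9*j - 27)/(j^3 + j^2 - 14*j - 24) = (j^2 - 9)/(j^2 - 2*j - 8)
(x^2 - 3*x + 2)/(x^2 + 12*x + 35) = (x^2 - 3*x + 2)/(x^2 + 12*x + 35)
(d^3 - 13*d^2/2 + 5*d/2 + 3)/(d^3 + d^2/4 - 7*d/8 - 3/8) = 4*(d - 6)/(4*d + 3)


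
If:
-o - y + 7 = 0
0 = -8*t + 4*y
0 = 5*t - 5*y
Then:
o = 7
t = 0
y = 0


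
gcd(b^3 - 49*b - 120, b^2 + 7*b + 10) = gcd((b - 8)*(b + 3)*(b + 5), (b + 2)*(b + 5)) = b + 5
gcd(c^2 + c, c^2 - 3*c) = c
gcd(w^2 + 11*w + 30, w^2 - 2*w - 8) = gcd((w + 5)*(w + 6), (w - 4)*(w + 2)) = 1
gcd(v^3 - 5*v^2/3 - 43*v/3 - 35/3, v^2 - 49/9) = v + 7/3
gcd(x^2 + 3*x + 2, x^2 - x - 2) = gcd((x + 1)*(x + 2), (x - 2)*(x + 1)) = x + 1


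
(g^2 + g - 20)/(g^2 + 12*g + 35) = (g - 4)/(g + 7)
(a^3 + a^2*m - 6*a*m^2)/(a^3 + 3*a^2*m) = (a - 2*m)/a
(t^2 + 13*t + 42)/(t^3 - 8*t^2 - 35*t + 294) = (t + 7)/(t^2 - 14*t + 49)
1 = 1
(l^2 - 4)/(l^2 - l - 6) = (l - 2)/(l - 3)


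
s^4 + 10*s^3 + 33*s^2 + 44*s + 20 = (s + 1)*(s + 2)^2*(s + 5)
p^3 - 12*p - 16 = (p - 4)*(p + 2)^2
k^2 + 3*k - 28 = (k - 4)*(k + 7)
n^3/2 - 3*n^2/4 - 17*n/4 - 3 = (n/2 + 1/2)*(n - 4)*(n + 3/2)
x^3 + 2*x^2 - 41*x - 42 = (x - 6)*(x + 1)*(x + 7)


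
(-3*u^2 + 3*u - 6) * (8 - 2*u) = 6*u^3 - 30*u^2 + 36*u - 48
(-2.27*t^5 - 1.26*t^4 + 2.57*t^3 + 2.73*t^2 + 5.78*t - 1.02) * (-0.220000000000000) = 0.4994*t^5 + 0.2772*t^4 - 0.5654*t^3 - 0.6006*t^2 - 1.2716*t + 0.2244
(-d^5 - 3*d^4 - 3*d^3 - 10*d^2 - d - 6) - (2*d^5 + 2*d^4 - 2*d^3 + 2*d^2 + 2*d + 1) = -3*d^5 - 5*d^4 - d^3 - 12*d^2 - 3*d - 7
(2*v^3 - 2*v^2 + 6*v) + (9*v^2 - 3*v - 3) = 2*v^3 + 7*v^2 + 3*v - 3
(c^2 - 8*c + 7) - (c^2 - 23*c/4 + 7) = -9*c/4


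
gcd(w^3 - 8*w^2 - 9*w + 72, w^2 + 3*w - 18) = w - 3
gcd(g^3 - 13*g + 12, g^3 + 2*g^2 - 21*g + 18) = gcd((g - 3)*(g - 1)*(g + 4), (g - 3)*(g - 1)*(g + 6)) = g^2 - 4*g + 3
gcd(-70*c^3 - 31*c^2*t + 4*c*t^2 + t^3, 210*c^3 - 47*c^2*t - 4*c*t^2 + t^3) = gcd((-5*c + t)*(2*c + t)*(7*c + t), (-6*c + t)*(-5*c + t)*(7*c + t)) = -35*c^2 + 2*c*t + t^2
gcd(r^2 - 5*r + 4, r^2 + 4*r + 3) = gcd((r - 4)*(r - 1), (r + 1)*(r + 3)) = 1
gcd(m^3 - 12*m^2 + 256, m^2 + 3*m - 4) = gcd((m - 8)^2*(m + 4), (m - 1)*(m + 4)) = m + 4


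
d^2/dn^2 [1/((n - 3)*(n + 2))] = 2*((n - 3)^2 + (n - 3)*(n + 2) + (n + 2)^2)/((n - 3)^3*(n + 2)^3)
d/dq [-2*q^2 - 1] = -4*q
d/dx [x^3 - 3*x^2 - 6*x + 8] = 3*x^2 - 6*x - 6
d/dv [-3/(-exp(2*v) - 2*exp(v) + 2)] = -6*(exp(v) + 1)*exp(v)/(exp(2*v) + 2*exp(v) - 2)^2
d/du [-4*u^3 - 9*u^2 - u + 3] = -12*u^2 - 18*u - 1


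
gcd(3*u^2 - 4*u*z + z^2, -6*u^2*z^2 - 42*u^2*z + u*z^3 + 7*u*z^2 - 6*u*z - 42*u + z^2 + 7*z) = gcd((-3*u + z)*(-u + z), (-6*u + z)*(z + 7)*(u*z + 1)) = 1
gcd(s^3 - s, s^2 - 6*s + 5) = s - 1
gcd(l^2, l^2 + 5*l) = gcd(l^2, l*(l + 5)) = l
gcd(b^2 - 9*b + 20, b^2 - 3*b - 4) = b - 4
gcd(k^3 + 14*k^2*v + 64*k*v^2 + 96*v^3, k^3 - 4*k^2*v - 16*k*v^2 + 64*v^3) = k + 4*v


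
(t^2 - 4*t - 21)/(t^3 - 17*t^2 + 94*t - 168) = (t + 3)/(t^2 - 10*t + 24)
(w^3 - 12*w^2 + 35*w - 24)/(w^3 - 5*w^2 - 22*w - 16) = (w^2 - 4*w + 3)/(w^2 + 3*w + 2)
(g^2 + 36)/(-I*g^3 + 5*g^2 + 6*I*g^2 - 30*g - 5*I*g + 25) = I*(g^2 + 36)/(g^3 + g^2*(-6 + 5*I) + 5*g*(1 - 6*I) + 25*I)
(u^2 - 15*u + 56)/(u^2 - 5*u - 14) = (u - 8)/(u + 2)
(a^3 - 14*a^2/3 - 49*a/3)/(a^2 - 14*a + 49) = a*(3*a + 7)/(3*(a - 7))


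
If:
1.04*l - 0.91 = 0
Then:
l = 0.88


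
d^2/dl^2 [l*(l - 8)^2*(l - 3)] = 12*l^2 - 114*l + 224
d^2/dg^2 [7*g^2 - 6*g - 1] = 14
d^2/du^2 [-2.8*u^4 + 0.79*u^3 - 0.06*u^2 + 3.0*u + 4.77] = -33.6*u^2 + 4.74*u - 0.12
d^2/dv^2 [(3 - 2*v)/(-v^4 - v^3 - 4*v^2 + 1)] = 2*(v^2*(2*v - 3)*(4*v^2 + 3*v + 8)^2 - (8*v^3 + 6*v^2 + 16*v + (2*v - 3)*(6*v^2 + 3*v + 4))*(v^4 + v^3 + 4*v^2 - 1))/(v^4 + v^3 + 4*v^2 - 1)^3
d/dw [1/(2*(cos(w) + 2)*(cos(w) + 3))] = (2*cos(w) + 5)*sin(w)/(2*(cos(w) + 2)^2*(cos(w) + 3)^2)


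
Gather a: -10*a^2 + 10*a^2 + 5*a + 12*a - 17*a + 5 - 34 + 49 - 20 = 0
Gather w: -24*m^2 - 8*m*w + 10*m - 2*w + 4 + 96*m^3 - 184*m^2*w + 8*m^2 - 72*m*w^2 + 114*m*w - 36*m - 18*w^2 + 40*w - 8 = 96*m^3 - 16*m^2 - 26*m + w^2*(-72*m - 18) + w*(-184*m^2 + 106*m + 38) - 4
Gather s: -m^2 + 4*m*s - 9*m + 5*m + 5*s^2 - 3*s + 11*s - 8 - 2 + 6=-m^2 - 4*m + 5*s^2 + s*(4*m + 8) - 4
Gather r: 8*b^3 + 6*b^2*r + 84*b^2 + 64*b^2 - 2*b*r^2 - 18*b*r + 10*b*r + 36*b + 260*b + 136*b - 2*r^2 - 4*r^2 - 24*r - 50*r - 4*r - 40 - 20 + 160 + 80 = 8*b^3 + 148*b^2 + 432*b + r^2*(-2*b - 6) + r*(6*b^2 - 8*b - 78) + 180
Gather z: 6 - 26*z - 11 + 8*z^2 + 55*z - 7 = 8*z^2 + 29*z - 12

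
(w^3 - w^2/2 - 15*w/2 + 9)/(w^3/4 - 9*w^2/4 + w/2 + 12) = 2*(2*w^3 - w^2 - 15*w + 18)/(w^3 - 9*w^2 + 2*w + 48)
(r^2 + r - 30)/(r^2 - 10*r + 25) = (r + 6)/(r - 5)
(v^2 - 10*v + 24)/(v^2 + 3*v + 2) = (v^2 - 10*v + 24)/(v^2 + 3*v + 2)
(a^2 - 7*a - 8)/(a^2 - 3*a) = (a^2 - 7*a - 8)/(a*(a - 3))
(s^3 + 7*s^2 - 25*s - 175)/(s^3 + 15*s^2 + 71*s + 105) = (s - 5)/(s + 3)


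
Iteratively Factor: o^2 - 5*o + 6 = (o - 3)*(o - 2)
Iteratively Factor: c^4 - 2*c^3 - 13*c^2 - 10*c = (c + 2)*(c^3 - 4*c^2 - 5*c) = (c + 1)*(c + 2)*(c^2 - 5*c) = c*(c + 1)*(c + 2)*(c - 5)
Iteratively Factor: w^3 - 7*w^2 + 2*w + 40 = (w - 5)*(w^2 - 2*w - 8) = (w - 5)*(w + 2)*(w - 4)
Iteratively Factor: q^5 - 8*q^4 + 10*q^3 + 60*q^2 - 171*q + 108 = (q - 1)*(q^4 - 7*q^3 + 3*q^2 + 63*q - 108) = (q - 4)*(q - 1)*(q^3 - 3*q^2 - 9*q + 27) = (q - 4)*(q - 3)*(q - 1)*(q^2 - 9) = (q - 4)*(q - 3)*(q - 1)*(q + 3)*(q - 3)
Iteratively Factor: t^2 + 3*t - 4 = (t + 4)*(t - 1)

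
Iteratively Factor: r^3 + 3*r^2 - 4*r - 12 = (r + 2)*(r^2 + r - 6) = (r - 2)*(r + 2)*(r + 3)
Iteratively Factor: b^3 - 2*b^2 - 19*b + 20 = (b - 1)*(b^2 - b - 20) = (b - 5)*(b - 1)*(b + 4)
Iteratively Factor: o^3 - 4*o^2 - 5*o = (o)*(o^2 - 4*o - 5) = o*(o + 1)*(o - 5)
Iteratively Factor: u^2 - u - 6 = (u + 2)*(u - 3)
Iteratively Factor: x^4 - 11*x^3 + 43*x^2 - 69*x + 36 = (x - 1)*(x^3 - 10*x^2 + 33*x - 36) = (x - 3)*(x - 1)*(x^2 - 7*x + 12) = (x - 4)*(x - 3)*(x - 1)*(x - 3)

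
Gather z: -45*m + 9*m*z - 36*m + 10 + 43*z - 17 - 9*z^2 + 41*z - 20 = -81*m - 9*z^2 + z*(9*m + 84) - 27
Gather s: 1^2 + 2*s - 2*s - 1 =0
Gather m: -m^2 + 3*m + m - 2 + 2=-m^2 + 4*m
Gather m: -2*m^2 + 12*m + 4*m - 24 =-2*m^2 + 16*m - 24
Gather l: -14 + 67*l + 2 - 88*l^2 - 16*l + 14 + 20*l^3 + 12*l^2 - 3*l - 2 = 20*l^3 - 76*l^2 + 48*l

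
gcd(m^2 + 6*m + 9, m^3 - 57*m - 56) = 1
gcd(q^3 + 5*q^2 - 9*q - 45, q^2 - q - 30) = q + 5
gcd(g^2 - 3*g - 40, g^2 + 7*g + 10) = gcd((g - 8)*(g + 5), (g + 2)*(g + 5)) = g + 5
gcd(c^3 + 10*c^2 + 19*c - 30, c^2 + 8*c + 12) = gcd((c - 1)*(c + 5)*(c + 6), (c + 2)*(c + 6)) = c + 6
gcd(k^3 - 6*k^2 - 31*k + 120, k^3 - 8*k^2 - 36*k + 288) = k - 8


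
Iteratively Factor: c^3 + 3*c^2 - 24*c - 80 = (c + 4)*(c^2 - c - 20) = (c - 5)*(c + 4)*(c + 4)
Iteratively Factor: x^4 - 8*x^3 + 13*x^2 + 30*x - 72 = (x + 2)*(x^3 - 10*x^2 + 33*x - 36) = (x - 3)*(x + 2)*(x^2 - 7*x + 12) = (x - 3)^2*(x + 2)*(x - 4)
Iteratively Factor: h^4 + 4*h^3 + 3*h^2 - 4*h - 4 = (h - 1)*(h^3 + 5*h^2 + 8*h + 4) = (h - 1)*(h + 1)*(h^2 + 4*h + 4) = (h - 1)*(h + 1)*(h + 2)*(h + 2)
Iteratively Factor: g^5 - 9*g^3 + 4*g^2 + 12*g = (g + 1)*(g^4 - g^3 - 8*g^2 + 12*g) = (g - 2)*(g + 1)*(g^3 + g^2 - 6*g) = g*(g - 2)*(g + 1)*(g^2 + g - 6) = g*(g - 2)^2*(g + 1)*(g + 3)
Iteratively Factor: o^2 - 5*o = (o)*(o - 5)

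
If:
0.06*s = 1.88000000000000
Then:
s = 31.33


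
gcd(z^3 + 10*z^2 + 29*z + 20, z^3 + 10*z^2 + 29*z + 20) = z^3 + 10*z^2 + 29*z + 20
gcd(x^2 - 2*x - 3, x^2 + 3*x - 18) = x - 3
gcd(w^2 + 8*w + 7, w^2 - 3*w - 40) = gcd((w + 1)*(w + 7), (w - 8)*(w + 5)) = 1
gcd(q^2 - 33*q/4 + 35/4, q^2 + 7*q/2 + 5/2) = 1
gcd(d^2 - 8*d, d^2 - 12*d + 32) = d - 8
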